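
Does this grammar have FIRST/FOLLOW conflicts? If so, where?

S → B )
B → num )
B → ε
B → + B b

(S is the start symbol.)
No FIRST/FOLLOW conflicts.

A FIRST/FOLLOW conflict occurs when a non-terminal N has a nullable alternative N → β (β ⇒* ε) and another alternative N → α with FIRST(α) ∩ FOLLOW(N) ≠ ∅: on such a lookahead the parser cannot decide between expanding α and letting N vanish via β.

Nullable non-terminals: B.

B: nullable alternative(s) B → ε; FOLLOW(B) = { ')', 'b' }
  B → num ): FIRST \ {ε} = { 'num' } — disjoint from FOLLOW(B)
  B → ε: FIRST \ {ε} = { } — this is the only nullable alternative, skip
  B → + B b: FIRST \ {ε} = { '+' } — disjoint from FOLLOW(B)

S has no nullable alternative, so no FIRST/FOLLOW check is needed there.

No FIRST/FOLLOW conflicts found.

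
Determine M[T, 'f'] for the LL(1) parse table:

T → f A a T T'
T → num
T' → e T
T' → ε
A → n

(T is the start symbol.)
T → f A a T T'

To find M[T, 'f'], we find productions for T where 'f' is in the predict set (PREDICT(N → α) = (FIRST(α) \ {ε}) ∪ (FOLLOW(N) if α ⇒* ε)).

T → f A a T T': PREDICT = { 'f' }
  'f' is in predict set, so this production goes in M[T, 'f']
T → num: PREDICT = { 'num' }

M[T, 'f'] = T → f A a T T'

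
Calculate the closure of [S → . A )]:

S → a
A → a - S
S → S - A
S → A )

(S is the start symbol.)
{ [A → . a - S], [S → . A )] }

To compute CLOSURE, for each item [A → α.Bβ] where B is a non-terminal, add [B → .γ] for all productions B → γ; repeat for the newly added items until nothing changes.

Start with: [S → . A )]
  [S → . A )] has the dot before A: add [A → . a - S]
No further items can be added.

CLOSURE = { [A → . a - S], [S → . A )] }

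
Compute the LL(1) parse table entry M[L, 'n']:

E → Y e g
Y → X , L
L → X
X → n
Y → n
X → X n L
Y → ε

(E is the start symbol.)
To find M[L, 'n'], we find productions for L where 'n' is in the predict set (PREDICT(N → α) = (FIRST(α) \ {ε}) ∪ (FOLLOW(N) if α ⇒* ε)).

Relevant sets:
  FIRST(X) = { 'n' }

L → X: PREDICT = { 'n' }
  'n' is in predict set, so this production goes in M[L, 'n']

M[L, 'n'] = L → X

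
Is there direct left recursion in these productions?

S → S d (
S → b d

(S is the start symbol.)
Direct left recursion occurs when N → N α for some non-terminal N (the right-hand side begins with the left-hand side itself).

S → S d (: LEFT RECURSIVE (starts with S)
S → b d: starts with b

The grammar has direct left recursion on: S.

Answer: Yes, S is left-recursive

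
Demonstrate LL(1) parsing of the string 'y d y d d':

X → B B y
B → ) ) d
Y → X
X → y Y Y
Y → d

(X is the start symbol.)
LL(1) parsing maintains a stack (initially the start symbol over $) and the input. At each step: if the stack top is a terminal, match it against the current input token; if it is a non-terminal N, replace it with the RHS of M[N, lookahead] (the unique production whose predict set contains the lookahead).

Stack is shown with the top on the left.

Stack    Input        Action
----------------------------
X $      y d y d d $  output X → y Y Y
y Y Y $  y d y d d $  match 'y'
Y Y $    d y d d $    output Y → d
d Y $    d y d d $    match 'd'
Y $      y d d $      output Y → X
X $      y d d $      output X → y Y Y
y Y Y $  y d d $      match 'y'
Y Y $    d d $        output Y → d
d Y $    d d $        match 'd'
Y $      d $          output Y → d
d $      d $          match 'd'
$        $            accept

The string is accepted.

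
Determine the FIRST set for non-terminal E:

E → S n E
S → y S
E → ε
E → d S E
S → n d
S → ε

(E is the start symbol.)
{ 'd', 'n', 'y', ε }

FIRST sets of the other non-terminals involved (by the same procedure, iterated to a fixed point):
  FIRST(S) = { 'n', 'y', ε }

From E → S n E:
  - S is a non-terminal: add FIRST(S) \ {ε} = { 'n', 'y' }
    S is nullable, so continue to the next symbol
  - n is a terminal: add 'n' and stop
From E → ε:
  - ε-production, so ε ∈ FIRST(E)
From E → d S E:
  - d is a terminal: add 'd' and stop

Collecting: FIRST(E) = { 'd', 'n', 'y', ε }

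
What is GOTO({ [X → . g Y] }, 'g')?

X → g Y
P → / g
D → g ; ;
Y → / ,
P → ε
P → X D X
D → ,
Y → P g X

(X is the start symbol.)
{ [P → . / g], [P → . X D X], [P → .], [X → . g Y], [X → g . Y], [Y → . / ,], [Y → . P g X] }

GOTO(I, 'g') = CLOSURE({ [A → αX.β] : [A → α.Xβ] ∈ I, X = 'g' })

Items with dot before 'g', with the dot advanced:
  [X → . g Y] → [X → g . Y]
Closure of the advanced items:
  [X → g . Y] has the dot before Y: add [Y → . / ,], [Y → . P g X]
  [Y → . P g X] has the dot before P: add [P → . / g], [P → .], [P → . X D X]
  [P → . X D X] has the dot before X: add [X → . g Y]

GOTO = { [P → . / g], [P → . X D X], [P → .], [X → . g Y], [X → g . Y], [Y → . / ,], [Y → . P g X] }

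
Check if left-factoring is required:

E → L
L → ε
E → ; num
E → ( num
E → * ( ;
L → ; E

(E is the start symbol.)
Left-factoring is needed when two productions for the same non-terminal
share a common prefix on the right-hand side.

Productions for E:
  E → L
  E → ; num
  E → ( num
  E → * ( ;
Productions for L:
  L → ε
  L → ; E

No common prefixes found.

Answer: No, left-factoring is not needed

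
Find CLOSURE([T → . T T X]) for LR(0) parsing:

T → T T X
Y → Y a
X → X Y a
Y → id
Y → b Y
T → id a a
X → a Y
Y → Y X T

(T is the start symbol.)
Start with: [T → . T T X]
  [T → . T T X] has the dot before T: add [T → . id a a]
No further items can be added.

CLOSURE = { [T → . T T X], [T → . id a a] }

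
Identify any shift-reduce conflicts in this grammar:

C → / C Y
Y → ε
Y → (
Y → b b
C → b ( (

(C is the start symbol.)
Yes — I6: [Y → .] vs [Y → . (]

A shift-reduce conflict occurs when an LR(0) state has both:
  - a complete (reduce) item [A → α .] (dot at the end), and
  - a shift item [B → β . c γ] (dot before a terminal).

Augment with C' → C and build the canonical LR(0) collection (I0 = CLOSURE({[C' → . C]}), then GOTO on every symbol after a dot until no new states appear). It has 11 states:
  I0: { [C → . / C Y], [C → . b ( (], [C' → . C] }  — shift
  I1: { [C → . / C Y], [C → . b ( (], [C → / . C Y] }  — shift
  I2: { [C' → C .] }  — accept
  I3: { [C → b . ( (] }  — shift
  I4: { [C → b ( . (] }  — shift
  I5: { [C → b ( ( .] }  — reduce
  I6: { [C → / C . Y], [Y → . (], [Y → . b b], [Y → .] }  — shift, reduce
  I7: { [Y → ( .] }  — reduce
  I8: { [C → / C Y .] }  — reduce
  I9: { [Y → b . b] }  — shift
  I10: { [Y → b b .] }  — reduce

I6 contains reduce item [Y → .] and shift items [Y → . (], [Y → . b b] — shift-reduce conflict.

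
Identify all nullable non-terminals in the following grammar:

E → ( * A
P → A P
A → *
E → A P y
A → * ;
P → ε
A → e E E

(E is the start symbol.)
{ 'P' }

ε-productions: P → ε
So P is immediately nullable.
No further non-terminal can be added: every production for the remaining non-terminals contains a terminal or a non-nullable non-terminal.
Nullable = { 'P' }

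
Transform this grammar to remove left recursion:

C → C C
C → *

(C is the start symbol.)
C is directly left-recursive. The standard transformation for
  A → A α₁ | ... | A α_m | β₁ | ... | β_n
is
  A  → β₁ A' | ... | β_n A'
  A' → α₁ A' | ... | α_m A' | ε

C → * becomes C → * C'
C → C C becomes C' → C C'
Add C' → ε

Resulting grammar:
C → * C'
C' → C C'
C' → ε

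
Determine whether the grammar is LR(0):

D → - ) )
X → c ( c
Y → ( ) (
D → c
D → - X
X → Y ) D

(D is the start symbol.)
Yes, the grammar is LR(0)

Augment with D' → D and build the canonical LR(0) collection (I0 = CLOSURE({[D' → . D]}), then GOTO on every symbol after a dot until no new states appear). It has 16 states:
  I0: { [D → . - ) )], [D → . - X], [D → . c], [D' → . D] }  — shift
  I1: { [D → - . ) )], [D → - . X], [X → . Y ) D], [X → . c ( c], [Y → . ( ) (] }  — shift
  I2: { [D' → D .] }  — accept
  I3: { [D → c .] }  — reduce
  I4: { [Y → ( . ) (] }  — shift
  I5: { [D → - ) . )] }  — shift
  I6: { [D → - X .] }  — reduce
  I7: { [X → Y . ) D] }  — shift
  I8: { [X → c . ( c] }  — shift
  I9: { [X → c ( . c] }  — shift
  I10: { [X → c ( c .] }  — reduce
  I11: { [D → . - ) )], [D → . - X], [D → . c], [X → Y ) . D] }  — shift
  I12: { [X → Y ) D .] }  — reduce
  I13: { [D → - ) ) .] }  — reduce
  I14: { [Y → ( ) . (] }  — shift
  I15: { [Y → ( ) ( .] }  — reduce

Every state is either a pure shift/goto state or contains exactly one complete item and nothing to shift — no conflicts. The grammar is LR(0).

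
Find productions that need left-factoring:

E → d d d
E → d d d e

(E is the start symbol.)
Left-factoring is needed when two productions for the same non-terminal
share a common prefix on the right-hand side.

Productions for E:
  E → d d d
  E → d d d e

Found common prefix 'd d d' in productions for E

Answer: Yes, E has productions with common prefix 'd d d'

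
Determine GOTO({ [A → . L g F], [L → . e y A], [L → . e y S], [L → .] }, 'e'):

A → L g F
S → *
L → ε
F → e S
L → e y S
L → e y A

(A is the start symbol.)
GOTO(I, 'e') = CLOSURE({ [A → αX.β] : [A → α.Xβ] ∈ I, X = 'e' })

Items with dot before 'e', with the dot advanced:
  [L → . e y A] → [L → e . y A]
  [L → . e y S] → [L → e . y S]
Closure adds nothing (no advanced item has the dot before a non-terminal).

GOTO = { [L → e . y A], [L → e . y S] }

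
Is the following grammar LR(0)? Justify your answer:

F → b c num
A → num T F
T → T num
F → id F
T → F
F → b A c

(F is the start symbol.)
Yes, the grammar is LR(0)

Augment with F' → F and build the canonical LR(0) collection (I0 = CLOSURE({[F' → . F]}), then GOTO on every symbol after a dot until no new states appear). It has 14 states:
  I0: { [F → . b A c], [F → . b c num], [F → . id F], [F' → . F] }  — shift
  I1: { [F' → F .] }  — accept
  I2: { [A → . num T F], [F → b . A c], [F → b . c num] }  — shift
  I3: { [F → . b A c], [F → . b c num], [F → . id F], [F → id . F] }  — shift
  I4: { [F → id F .] }  — reduce
  I5: { [F → b A . c] }  — shift
  I6: { [F → b c . num] }  — shift
  I7: { [A → num . T F], [F → . b A c], [F → . b c num], [F → . id F], [T → . F], [T → . T num] }  — shift
  I8: { [T → F .] }  — reduce
  I9: { [A → num T . F], [F → . b A c], [F → . b c num], [F → . id F], [T → T . num] }  — shift
  I10: { [A → num T F .] }  — reduce
  I11: { [T → T num .] }  — reduce
  I12: { [F → b c num .] }  — reduce
  I13: { [F → b A c .] }  — reduce

Every state is either a pure shift/goto state or contains exactly one complete item and nothing to shift — no conflicts. The grammar is LR(0).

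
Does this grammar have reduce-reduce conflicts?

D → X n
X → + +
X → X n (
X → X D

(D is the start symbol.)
No reduce-reduce conflicts

A reduce-reduce conflict occurs when an LR(0) state has two complete items [A → α .] and [B → β .] — both call for a reduction, and with no lookahead the parser cannot choose between them.

Augment with D' → D and build the canonical LR(0) collection (I0 = CLOSURE({[D' → . D]}), then GOTO on every symbol after a dot until no new states appear). It has 8 states:
  I0: { [D → . X n], [D' → . D], [X → . + +], [X → . X D], [X → . X n (] }  — shift
  I1: { [X → + . +] }  — shift
  I2: { [D' → D .] }  — accept
  I3: { [D → . X n], [D → X . n], [X → . + +], [X → . X D], [X → . X n (], [X → X . D], [X → X . n (] }  — shift
  I4: { [X → X D .] }  — reduce
  I5: { [D → X n .], [X → X n . (] }  — shift, reduce
  I6: { [X → X n ( .] }  — reduce
  I7: { [X → + + .] }  — reduce

No state contains more than one complete item.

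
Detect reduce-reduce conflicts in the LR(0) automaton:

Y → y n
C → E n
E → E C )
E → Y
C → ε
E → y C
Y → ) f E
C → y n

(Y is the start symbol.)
A reduce-reduce conflict occurs when an LR(0) state has two complete items [A → α .] and [B → β .] — both call for a reduction, and with no lookahead the parser cannot choose between them.

Augment with Y' → Y and build the canonical LR(0) collection (I0 = CLOSURE({[Y' → . Y]}), then GOTO on every symbol after a dot until no new states appear). It has 16 states:
  I0: { [Y → . ) f E], [Y → . y n], [Y' → . Y] }  — shift
  I1: { [Y → ) . f E] }  — shift
  I2: { [Y' → Y .] }  — accept
  I3: { [Y → y . n] }  — shift
  I4: { [Y → y n .] }  — reduce
  I5: { [E → . E C )], [E → . Y], [E → . y C], [Y → ) f . E], [Y → . ) f E], [Y → . y n] }  — shift
  I6: { [C → . E n], [C → . y n], [C → .], [E → . E C )], [E → . Y], [E → . y C], [E → E . C )], [Y → ) f E .], [Y → . ) f E], [Y → . y n] }  — shift, 2 reduces
  I7: { [E → Y .] }  — reduce
  I8: { [C → . E n], [C → . y n], [C → .], [E → . E C )], [E → . Y], [E → . y C], [E → y . C], [Y → . ) f E], [Y → . y n], [Y → y . n] }  — shift, reduce
  I9: { [E → y C .] }  — reduce
  I10: { [C → . E n], [C → . y n], [C → .], [C → E . n], [E → . E C )], [E → . Y], [E → . y C], [E → E . C )], [Y → . ) f E], [Y → . y n] }  — shift, reduce
  I11: { [C → . E n], [C → . y n], [C → .], [C → y . n], [E → . E C )], [E → . Y], [E → . y C], [E → y . C], [Y → . ) f E], [Y → . y n], [Y → y . n] }  — shift, reduce
  I12: { [C → y n .], [Y → y n .] }  — 2 reduces
  I13: { [E → E C . )] }  — shift
  I14: { [C → E n .] }  — reduce
  I15: { [E → E C ) .] }  — reduce

I6 contains complete items [C → .], [Y → ) f E .] — reduce-reduce conflict.
I12 contains complete items [C → y n .], [Y → y n .] — reduce-reduce conflict.

Answer: Yes — I6: [C → .] vs [Y → ) f E .]; I12: [C → y n .] vs [Y → y n .]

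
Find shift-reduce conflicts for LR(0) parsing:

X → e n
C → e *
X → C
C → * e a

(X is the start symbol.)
A shift-reduce conflict occurs when an LR(0) state has both:
  - a complete (reduce) item [A → α .] (dot at the end), and
  - a shift item [B → β . c γ] (dot before a terminal).

Augment with X' → X and build the canonical LR(0) collection (I0 = CLOSURE({[X' → . X]}), then GOTO on every symbol after a dot until no new states appear). It has 9 states:
  I0: { [C → . * e a], [C → . e *], [X → . C], [X → . e n], [X' → . X] }  — shift
  I1: { [C → * . e a] }  — shift
  I2: { [X → C .] }  — reduce
  I3: { [X' → X .] }  — accept
  I4: { [C → e . *], [X → e . n] }  — shift
  I5: { [C → e * .] }  — reduce
  I6: { [X → e n .] }  — reduce
  I7: { [C → * e . a] }  — shift
  I8: { [C → * e a .] }  — reduce

No state contains both a complete item and a shift item.

Answer: No shift-reduce conflicts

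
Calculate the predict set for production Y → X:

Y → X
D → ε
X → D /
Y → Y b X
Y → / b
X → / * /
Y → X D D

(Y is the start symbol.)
{ '/' }

PREDICT(Y → X) = (FIRST(RHS) \ {ε}) ∪ (FOLLOW(Y) if ε ∈ FIRST(RHS), i.e. RHS ⇒* ε)
FIRST(X) = { '/' }
FIRST(X) = { '/' }
ε ∉ FIRST(X), so FOLLOW(Y) is not added.
PREDICT(Y → X) = { '/' }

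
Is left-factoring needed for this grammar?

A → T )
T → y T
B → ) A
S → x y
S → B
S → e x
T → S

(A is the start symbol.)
Left-factoring is needed when two productions for the same non-terminal
share a common prefix on the right-hand side.

Productions for T:
  T → y T
  T → S
Productions for S:
  S → x y
  S → B
  S → e x

No common prefixes found.

Answer: No, left-factoring is not needed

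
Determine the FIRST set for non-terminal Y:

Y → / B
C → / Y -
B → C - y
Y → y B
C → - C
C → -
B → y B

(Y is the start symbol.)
{ '/', 'y' }

From Y → / B:
  - '/' is a terminal: add '/' and stop
From Y → y B:
  - y is a terminal: add 'y' and stop

Collecting: FIRST(Y) = { '/', 'y' }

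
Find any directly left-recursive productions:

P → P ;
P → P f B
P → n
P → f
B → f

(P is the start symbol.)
P → P ;: LEFT RECURSIVE (starts with P)
P → P f B: LEFT RECURSIVE (starts with P)
P → n: starts with n
P → f: starts with f
B → f: starts with f

The grammar has direct left recursion on: P.

Answer: Yes, P is left-recursive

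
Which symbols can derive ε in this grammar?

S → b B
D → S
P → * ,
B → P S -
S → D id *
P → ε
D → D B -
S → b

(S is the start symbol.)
{ 'P' }

ε-productions: P → ε
So P is immediately nullable.
No further non-terminal can be added: every production for the remaining non-terminals contains a terminal or a non-nullable non-terminal.
Nullable = { 'P' }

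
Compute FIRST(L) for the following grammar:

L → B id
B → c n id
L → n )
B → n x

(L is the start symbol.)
{ 'c', 'n' }

FIRST sets of the other non-terminals involved (by the same procedure, iterated to a fixed point):
  FIRST(B) = { 'c', 'n' }

From L → B id:
  - B is a non-terminal: add FIRST(B) \ {ε} = { 'c', 'n' }
    B is not nullable, so stop
From L → n ):
  - n is a terminal: add 'n' and stop

Collecting: FIRST(L) = { 'c', 'n' }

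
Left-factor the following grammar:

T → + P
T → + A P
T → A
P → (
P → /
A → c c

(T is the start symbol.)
T → + T'
T' → P
T' → A P
T → A
P → (
P → /
A → c c

Left-factoring transforms A → αβ₁ | αβ₂ into A → αA' and A' → β₁ | β₂
(α is the longest common prefix among the alternatives). Repeat until
no nonterminal has two alternatives with a common prefix.

Round 1: T has alternatives sharing prefix '+'. Introduce T': T → + T'
  Add: T' → P
  Add: T' → A P

No remaining common prefixes — done.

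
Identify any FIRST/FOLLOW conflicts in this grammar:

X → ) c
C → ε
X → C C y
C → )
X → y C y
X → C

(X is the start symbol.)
Nullable non-terminals: C, X.
FIRST sets used below: FIRST(C) = { ')', ε }

C: nullable alternative(s) C → ε; FOLLOW(C) = { $, ')', 'y' }
  C → ε: FIRST \ {ε} = { } — this is the only nullable alternative, skip
  C → ): FIRST \ {ε} = { ')' } — overlaps FOLLOW(C) on { ')' }: CONFLICT

X: nullable alternative(s) X → C; FOLLOW(X) = { $ }
  X → ) c: FIRST \ {ε} = { ')' } — disjoint from FOLLOW(X)
  X → C C y: FIRST \ {ε} = { ')', 'y' } — disjoint from FOLLOW(X)
  X → y C y: FIRST \ {ε} = { 'y' } — disjoint from FOLLOW(X)
  X → C: FIRST \ {ε} = { ')' } — this is the only nullable alternative, skip

So the grammar has 1 FIRST/FOLLOW conflict (marked CONFLICT above).

Answer: Yes. C → ')' with FOLLOW(C) on { ')' }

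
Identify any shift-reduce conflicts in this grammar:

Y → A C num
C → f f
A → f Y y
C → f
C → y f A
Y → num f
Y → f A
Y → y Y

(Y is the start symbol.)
Yes — I8: [Y → f A .] vs [C → . f]; I12: [C → f .] vs [C → f . f]

Augment with Y' → Y and build the canonical LR(0) collection (I0 = CLOSURE({[Y' → . Y]}), then GOTO on every symbol after a dot until no new states appear). It has 19 states:
  I0: { [A → . f Y y], [Y → . A C num], [Y → . f A], [Y → . num f], [Y → . y Y], [Y' → . Y] }  — shift
  I1: { [C → . f f], [C → . f], [C → . y f A], [Y → A . C num] }  — shift
  I2: { [Y' → Y .] }  — accept
  I3: { [A → . f Y y], [A → f . Y y], [Y → . A C num], [Y → . f A], [Y → . num f], [Y → . y Y], [Y → f . A] }  — shift
  I4: { [Y → num . f] }  — shift
  I5: { [A → . f Y y], [Y → . A C num], [Y → . f A], [Y → . num f], [Y → . y Y], [Y → y . Y] }  — shift
  I6: { [Y → y Y .] }  — reduce
  I7: { [Y → num f .] }  — reduce
  I8: { [C → . f f], [C → . f], [C → . y f A], [Y → A . C num], [Y → f A .] }  — shift, reduce
  I9: { [A → f Y . y] }  — shift
  I10: { [A → f Y y .] }  — reduce
  I11: { [Y → A C . num] }  — shift
  I12: { [C → f . f], [C → f .] }  — shift, reduce
  I13: { [C → y . f A] }  — shift
  I14: { [A → . f Y y], [C → y f . A] }  — shift
  I15: { [C → y f A .] }  — reduce
  I16: { [A → . f Y y], [A → f . Y y], [Y → . A C num], [Y → . f A], [Y → . num f], [Y → . y Y] }  — shift
  I17: { [C → f f .] }  — reduce
  I18: { [Y → A C num .] }  — reduce

I8 contains reduce item [Y → f A .] and shift items [C → . f], [C → . f f], [C → . y f A] — shift-reduce conflict.
I12 contains reduce item [C → f .] and shift item [C → f . f] — shift-reduce conflict.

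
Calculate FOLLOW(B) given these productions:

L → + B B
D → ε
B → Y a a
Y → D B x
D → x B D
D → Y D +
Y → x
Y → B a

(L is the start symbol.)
To compute FOLLOW(B), find every occurrence of B on a right-hand side N → α B β: add FIRST(β) \ {ε}, and if β is empty or nullable also add FOLLOW(N). Iterate to a fixed point.

In L → + B B: B is followed by B, add FIRST(B) \ {ε} = { 'x' }
In L → + B B: B is at the end, add FOLLOW(L)
In Y → D B x: B is followed by x, add FIRST(x) \ {ε} = { 'x' }
In D → x B D: B is followed by D, add FIRST(D) \ {ε} = { 'x' }
  D is nullable, so also add FOLLOW(D)
In Y → B a: B is followed by a, add FIRST(a) \ {ε} = { 'a' }

The FOLLOW sets referred to above (computed the same way, to a fixed point):
  FOLLOW(L) = { $ }
  FOLLOW(D) = { '+', 'x' }

Taking the union: FOLLOW(B) = { $, '+', 'a', 'x' }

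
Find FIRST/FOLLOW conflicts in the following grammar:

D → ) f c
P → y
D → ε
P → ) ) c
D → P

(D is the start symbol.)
No FIRST/FOLLOW conflicts.

Nullable non-terminals: D.
FIRST sets used below: FIRST(P) = { ')', 'y' }

D: nullable alternative(s) D → ε; FOLLOW(D) = { $ }
  D → ) f c: FIRST \ {ε} = { ')' } — disjoint from FOLLOW(D)
  D → ε: FIRST \ {ε} = { } — this is the only nullable alternative, skip
  D → P: FIRST \ {ε} = { ')', 'y' } — disjoint from FOLLOW(D)

P has no nullable alternative, so no FIRST/FOLLOW check is needed there.

No FIRST/FOLLOW conflicts found.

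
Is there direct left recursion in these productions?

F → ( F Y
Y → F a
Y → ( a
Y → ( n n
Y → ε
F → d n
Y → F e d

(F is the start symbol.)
No direct left recursion

Direct left recursion occurs when N → N α for some non-terminal N (the right-hand side begins with the left-hand side itself).

F → ( F Y: starts with '('
Y → F a: starts with F
Y → ( a: starts with '('
Y → ( n n: starts with '('
Y → ε: starts with ε
F → d n: starts with d
Y → F e d: starts with F

No direct left recursion found.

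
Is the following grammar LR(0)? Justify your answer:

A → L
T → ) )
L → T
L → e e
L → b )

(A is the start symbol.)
Augment with A' → A and build the canonical LR(0) collection (I0 = CLOSURE({[A' → . A]}), then GOTO on every symbol after a dot until no new states appear). It has 10 states:
  I0: { [A → . L], [A' → . A], [L → . T], [L → . b )], [L → . e e], [T → . ) )] }  — shift
  I1: { [T → ) . )] }  — shift
  I2: { [A' → A .] }  — accept
  I3: { [A → L .] }  — reduce
  I4: { [L → T .] }  — reduce
  I5: { [L → b . )] }  — shift
  I6: { [L → e . e] }  — shift
  I7: { [L → e e .] }  — reduce
  I8: { [L → b ) .] }  — reduce
  I9: { [T → ) ) .] }  — reduce

Every state is either a pure shift/goto state or contains exactly one complete item and nothing to shift — no conflicts. The grammar is LR(0).

Answer: Yes, the grammar is LR(0)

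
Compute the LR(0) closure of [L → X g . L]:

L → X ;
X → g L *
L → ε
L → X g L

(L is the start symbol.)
{ [L → . X ;], [L → . X g L], [L → .], [L → X g . L], [X → . g L *] }

Start with: [L → X g . L]
  [L → X g . L] has the dot before L: add [L → . X ;], [L → .], [L → . X g L]
  [L → . X ;] has the dot before X: add [X → . g L *]
No further items can be added.

CLOSURE = { [L → . X ;], [L → . X g L], [L → .], [L → X g . L], [X → . g L *] }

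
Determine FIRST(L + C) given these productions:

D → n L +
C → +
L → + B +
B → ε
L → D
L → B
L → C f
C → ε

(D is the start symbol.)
{ '+', 'f', 'n' }

FIRST sets of the non-terminals involved (from the grammar, by fixed-point iteration):
  FIRST(L) = { '+', 'f', 'n', ε }

To compute FIRST(L + C), process the symbols left to right:
Symbol L is a non-terminal. Add FIRST(L) \ {ε} = { '+', 'f', 'n' }
L is nullable (ε ∈ FIRST(L)), continue to the next symbol.
Symbol + is a terminal. Add '+' and stop.
FIRST(L + C) = { '+', 'f', 'n' }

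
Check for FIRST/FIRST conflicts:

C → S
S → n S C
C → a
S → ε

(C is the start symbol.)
No FIRST/FIRST conflicts.

FIRST sets of the non-terminals at (or reachable through a nullable prefix from) the front of some alternative:
  FIRST(S) = { 'n', ε }

Productions for C:
  C → S: FIRST = { 'n', ε }
  C → a: FIRST = { 'a' }
Productions for S:
  S → n S C: FIRST = { 'n' }
  S → ε: FIRST = { ε }

All alternatives of each non-terminal have pairwise disjoint FIRST sets.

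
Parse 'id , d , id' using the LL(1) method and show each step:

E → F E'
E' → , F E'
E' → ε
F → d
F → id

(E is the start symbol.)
Stack is shown with the top on the left.

Stack     Input          Action
-------------------------------
E $       id , d , id $  output E → F E'
F E' $    id , d , id $  output F → id
id E' $   id , d , id $  match 'id'
E' $      , d , id $     output E' → , F E'
, F E' $  , d , id $     match ','
F E' $    d , id $       output F → d
d E' $    d , id $       match 'd'
E' $      , id $         output E' → , F E'
, F E' $  , id $         match ','
F E' $    id $           output F → id
id E' $   id $           match 'id'
E' $      $              output E' → ε
$         $              accept

The string is accepted.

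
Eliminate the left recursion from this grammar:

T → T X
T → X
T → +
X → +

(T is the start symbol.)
T → X T'
T → + T'
T' → X T'
T' → ε
X → +

T is directly left-recursive. The standard transformation for
  A → A α₁ | ... | A α_m | β₁ | ... | β_n
is
  A  → β₁ A' | ... | β_n A'
  A' → α₁ A' | ... | α_m A' | ε

T → X becomes T → X T'
T → + becomes T → + T'
T → T X becomes T' → X T'
Add T' → ε

Productions for other non-terminals are unchanged:
  X → +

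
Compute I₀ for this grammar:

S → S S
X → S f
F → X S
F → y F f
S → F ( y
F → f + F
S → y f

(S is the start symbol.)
{ [F → . X S], [F → . f + F], [F → . y F f], [S → . F ( y], [S → . S S], [S → . y f], [S' → . S], [X → . S f] }

First, augment the grammar with S' → S
I₀ = CLOSURE({ [S' → . S] }):
  [S' → . S] has the dot before S: add [S → . S S], [S → . F ( y], [S → . y f]
  [S → . F ( y] has the dot before F: add [F → . X S], [F → . y F f], [F → . f + F]
  [F → . X S] has the dot before X: add [X → . S f]
No further items can be added.

I₀ = { [F → . X S], [F → . f + F], [F → . y F f], [S → . F ( y], [S → . S S], [S → . y f], [S' → . S], [X → . S f] }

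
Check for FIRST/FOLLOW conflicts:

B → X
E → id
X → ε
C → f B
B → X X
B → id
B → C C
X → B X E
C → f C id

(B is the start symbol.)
Yes. B → X with FOLLOW(B) on { 'f', 'id' }; B → X X with FOLLOW(B) on { 'f', 'id' }; B → id with FOLLOW(B) on { 'id' }; B → C C with FOLLOW(B) on { 'f' }; X → B X E with FOLLOW(X) on { 'f', 'id' }

A FIRST/FOLLOW conflict occurs when a non-terminal N has a nullable alternative N → β (β ⇒* ε) and another alternative N → α with FIRST(α) ∩ FOLLOW(N) ≠ ∅: on such a lookahead the parser cannot decide between expanding α and letting N vanish via β.

Nullable non-terminals: B, X.
FIRST sets used below: FIRST(X) = { 'f', 'id', ε }, FIRST(C) = { 'f' }, FIRST(B) = { 'f', 'id', ε }, FIRST(E) = { 'id' }

B: nullable alternative(s) B → X, B → X X; FOLLOW(B) = { $, 'f', 'id' }
  B → X: FIRST \ {ε} = { 'f', 'id' } — overlaps FOLLOW(B) on { 'f', 'id' }: CONFLICT
  B → X X: FIRST \ {ε} = { 'f', 'id' } — overlaps FOLLOW(B) on { 'f', 'id' }: CONFLICT
  B → id: FIRST \ {ε} = { 'id' } — overlaps FOLLOW(B) on { 'id' }: CONFLICT
  B → C C: FIRST \ {ε} = { 'f' } — overlaps FOLLOW(B) on { 'f' }: CONFLICT

X: nullable alternative(s) X → ε; FOLLOW(X) = { $, 'f', 'id' }
  X → ε: FIRST \ {ε} = { } — this is the only nullable alternative, skip
  X → B X E: FIRST \ {ε} = { 'f', 'id' } — overlaps FOLLOW(X) on { 'f', 'id' }: CONFLICT

C, E have no nullable alternative, so no FIRST/FOLLOW check is needed there.

So the grammar has 5 FIRST/FOLLOW conflicts (marked CONFLICT above).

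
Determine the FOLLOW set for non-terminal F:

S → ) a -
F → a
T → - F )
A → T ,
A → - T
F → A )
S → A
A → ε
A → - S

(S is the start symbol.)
{ ')' }

In T → - F ): F is followed by ')', add FIRST(')') \ {ε} = { ')' }

Taking the union: FOLLOW(F) = { ')' }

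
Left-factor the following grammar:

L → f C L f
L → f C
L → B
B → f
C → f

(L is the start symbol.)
Left-factoring transforms A → αβ₁ | αβ₂ into A → αA' and A' → β₁ | β₂
(α is the longest common prefix among the alternatives). Repeat until
no nonterminal has two alternatives with a common prefix.

Round 1: L has alternatives sharing prefix 'f C'. Introduce L': L → f C L'
  Add: L' → L f
  Add: L' → ε

No remaining common prefixes — done.

Resulting grammar:
L → f C L'
L' → L f
L' → ε
L → B
B → f
C → f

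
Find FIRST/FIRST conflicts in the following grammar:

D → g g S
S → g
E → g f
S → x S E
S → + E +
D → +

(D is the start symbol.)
A FIRST/FIRST conflict occurs when two productions N → α and N → β for the same non-terminal have FIRST(α) ∩ FIRST(β) ≠ ∅ (with ε ∈ FIRST of a nullable right-hand side, so two nullable alternatives also conflict).

Productions for D:
  D → g g S: FIRST = { 'g' }
  D → +: FIRST = { '+' }
Productions for S:
  S → g: FIRST = { 'g' }
  S → x S E: FIRST = { 'x' }
  S → + E +: FIRST = { '+' }
E has only one production, so no FIRST/FIRST conflict is possible there.

All alternatives of each non-terminal have pairwise disjoint FIRST sets.

Answer: No FIRST/FIRST conflicts.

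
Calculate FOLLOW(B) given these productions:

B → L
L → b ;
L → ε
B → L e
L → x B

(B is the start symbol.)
{ $, 'e' }

To compute FOLLOW(B), find every occurrence of B on a right-hand side N → α B β: add FIRST(β) \ {ε}, and if β is empty or nullable also add FOLLOW(N). Iterate to a fixed point.

B is the start symbol, so $ ∈ FOLLOW(B).
In L → x B: B is at the end, add FOLLOW(L)

The FOLLOW sets referred to above (computed the same way, to a fixed point):
  FOLLOW(L) = { $, 'e' }

Taking the union: FOLLOW(B) = { $, 'e' }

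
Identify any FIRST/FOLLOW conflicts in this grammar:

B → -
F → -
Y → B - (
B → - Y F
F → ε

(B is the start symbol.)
Yes. F → '-' with FOLLOW(F) on { '-' }

Nullable non-terminals: F.

F: nullable alternative(s) F → ε; FOLLOW(F) = { $, '-' }
  F → -: FIRST \ {ε} = { '-' } — overlaps FOLLOW(F) on { '-' }: CONFLICT
  F → ε: FIRST \ {ε} = { } — this is the only nullable alternative, skip

B, Y have no nullable alternative, so no FIRST/FOLLOW check is needed there.

So the grammar has 1 FIRST/FOLLOW conflict (marked CONFLICT above).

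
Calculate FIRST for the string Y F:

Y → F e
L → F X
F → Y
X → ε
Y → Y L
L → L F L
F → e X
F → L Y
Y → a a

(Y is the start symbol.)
{ 'a', 'e' }

FIRST sets of the non-terminals involved (from the grammar, by fixed-point iteration):
  FIRST(Y) = { 'a', 'e' }

To compute FIRST(Y F), process the symbols left to right:
Symbol Y is a non-terminal. Add FIRST(Y) \ {ε} = { 'a', 'e' }
Y is not nullable (ε ∉ FIRST(Y)), so stop here.
FIRST(Y F) = { 'a', 'e' }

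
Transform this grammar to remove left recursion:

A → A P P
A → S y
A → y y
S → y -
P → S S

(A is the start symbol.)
A is directly left-recursive. The standard transformation for
  A → A α₁ | ... | A α_m | β₁ | ... | β_n
is
  A  → β₁ A' | ... | β_n A'
  A' → α₁ A' | ... | α_m A' | ε

A → S y becomes A → S y A'
A → y y becomes A → y y A'
A → A P P becomes A' → P P A'
Add A' → ε

Productions for other non-terminals are unchanged:
  S → y -
  P → S S

Resulting grammar:
A → S y A'
A → y y A'
A' → P P A'
A' → ε
S → y -
P → S S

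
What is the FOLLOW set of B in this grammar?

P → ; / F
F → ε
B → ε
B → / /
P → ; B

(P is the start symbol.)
{ $ }

To compute FOLLOW(B), find every occurrence of B on a right-hand side N → α B β: add FIRST(β) \ {ε}, and if β is empty or nullable also add FOLLOW(N). Iterate to a fixed point.

In P → ; B: B is at the end, add FOLLOW(P)

The FOLLOW sets referred to above (computed the same way, to a fixed point):
  FOLLOW(P) = { $ }

Taking the union: FOLLOW(B) = { $ }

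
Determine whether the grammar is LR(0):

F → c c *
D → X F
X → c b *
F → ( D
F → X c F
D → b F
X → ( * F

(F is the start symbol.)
Yes, the grammar is LR(0)

A grammar is LR(0) if no state in the canonical LR(0) collection has:
  - both a shift item (dot before a terminal) and a complete item (shift-reduce conflict), or
  - two or more complete items (reduce-reduce conflict; the accept item [F' → F .] counts as a complete item here).

Augment with F' → F and build the canonical LR(0) collection (I0 = CLOSURE({[F' → . F]}), then GOTO on every symbol after a dot until no new states appear). It has 20 states:
  I0: { [F → . ( D], [F → . X c F], [F → . c c *], [F' → . F], [X → . ( * F], [X → . c b *] }  — shift
  I1: { [D → . X F], [D → . b F], [F → ( . D], [X → ( . * F], [X → . ( * F], [X → . c b *] }  — shift
  I2: { [F' → F .] }  — accept
  I3: { [F → X . c F] }  — shift
  I4: { [F → c . c *], [X → c . b *] }  — shift
  I5: { [X → c b . *] }  — shift
  I6: { [F → c c . *] }  — shift
  I7: { [F → c c * .] }  — reduce
  I8: { [X → c b * .] }  — reduce
  I9: { [F → . ( D], [F → . X c F], [F → . c c *], [F → X c . F], [X → . ( * F], [X → . c b *] }  — shift
  I10: { [F → X c F .] }  — reduce
  I11: { [X → ( . * F] }  — shift
  I12: { [F → . ( D], [F → . X c F], [F → . c c *], [X → ( * . F], [X → . ( * F], [X → . c b *] }  — shift
  I13: { [F → ( D .] }  — reduce
  I14: { [D → X . F], [F → . ( D], [F → . X c F], [F → . c c *], [X → . ( * F], [X → . c b *] }  — shift
  I15: { [D → b . F], [F → . ( D], [F → . X c F], [F → . c c *], [X → . ( * F], [X → . c b *] }  — shift
  I16: { [X → c . b *] }  — shift
  I17: { [D → b F .] }  — reduce
  I18: { [D → X F .] }  — reduce
  I19: { [X → ( * F .] }  — reduce

Every state is either a pure shift/goto state or contains exactly one complete item and nothing to shift — no conflicts. The grammar is LR(0).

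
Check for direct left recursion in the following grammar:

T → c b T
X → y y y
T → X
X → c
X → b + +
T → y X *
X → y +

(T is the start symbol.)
No direct left recursion

T → c b T: starts with c
X → y y y: starts with y
T → X: starts with X
X → c: starts with c
X → b + +: starts with b
T → y X *: starts with y
X → y +: starts with y

No direct left recursion found.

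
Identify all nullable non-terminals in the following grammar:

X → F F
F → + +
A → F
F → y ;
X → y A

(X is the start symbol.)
None

There are no ε-productions, so no non-terminal can derive ε.
No non-terminals are nullable.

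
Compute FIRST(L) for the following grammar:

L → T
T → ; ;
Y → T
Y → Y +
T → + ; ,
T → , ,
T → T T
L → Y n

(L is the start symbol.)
FIRST sets of the other non-terminals involved (by the same procedure, iterated to a fixed point):
  FIRST(T) = { '+', ',', ';' }
  FIRST(Y) = { '+', ',', ';' }

From L → T:
  - T is a non-terminal: add FIRST(T) \ {ε} = { '+', ',', ';' }
    T is not nullable, so stop
From L → Y n:
  - Y is a non-terminal: add FIRST(Y) \ {ε} = { '+', ',', ';' }
    Y is not nullable, so stop

Collecting: FIRST(L) = { '+', ',', ';' }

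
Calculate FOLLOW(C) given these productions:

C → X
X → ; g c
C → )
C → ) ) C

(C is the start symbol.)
{ $ }

C is the start symbol, so $ ∈ FOLLOW(C).
In C → ) ) C: C is at the end; this adds FOLLOW(C) to itself — nothing new

Taking the union: FOLLOW(C) = { $ }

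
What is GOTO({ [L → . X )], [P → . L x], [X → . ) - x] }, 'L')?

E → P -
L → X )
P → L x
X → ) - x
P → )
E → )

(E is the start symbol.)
{ [P → L . x] }

GOTO(I, 'L') = CLOSURE({ [A → αX.β] : [A → α.Xβ] ∈ I, X = 'L' })

Items with dot before 'L', with the dot advanced:
  [P → . L x] → [P → L . x]
Closure adds nothing (no advanced item has the dot before a non-terminal).

GOTO = { [P → L . x] }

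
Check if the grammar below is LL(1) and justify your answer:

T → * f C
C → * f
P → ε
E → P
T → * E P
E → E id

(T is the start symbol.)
No. Predict set conflict for T: { '*' }

A grammar is LL(1) if for each non-terminal N with multiple productions, the predict sets of those productions are pairwise disjoint, where PREDICT(N → α) = (FIRST(α) \ {ε}) ∪ (FOLLOW(N) if α ⇒* ε).

Relevant sets:
  FIRST(P) = { ε }
  FIRST(E) = { 'id', ε }
  FOLLOW(E) = { $, 'id' }

For T:
  PREDICT(T → '*' f C) = { '*' }
  PREDICT(T → '*' E P) = { '*' }
For E:
  PREDICT(E → P) = { $, 'id' }
  PREDICT(E → E id) = { 'id' }
C, P have a single production, so nothing to check there.

Conflict found: Predict set conflict for T: { '*' }
The grammar is NOT LL(1).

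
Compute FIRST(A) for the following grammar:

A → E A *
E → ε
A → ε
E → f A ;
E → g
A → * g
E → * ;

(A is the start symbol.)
{ '*', 'f', 'g', ε }

To compute FIRST(A), examine every production with A on the left-hand side, reading each right-hand side left to right until a non-nullable symbol is reached.

FIRST sets of the other non-terminals involved (by the same procedure, iterated to a fixed point):
  FIRST(E) = { '*', 'f', 'g', ε }

From A → E A *:
  - E is a non-terminal: add FIRST(E) \ {ε} = { '*', 'f', 'g' }
    E is nullable, so continue to the next symbol
  - A is the symbol being defined: contributes nothing new
    A is nullable, so continue to the next symbol
  - '*' is a terminal: add '*' and stop
From A → ε:
  - ε-production, so ε ∈ FIRST(A)
From A → * g:
  - '*' is a terminal: add '*' and stop

Collecting: FIRST(A) = { '*', 'f', 'g', ε }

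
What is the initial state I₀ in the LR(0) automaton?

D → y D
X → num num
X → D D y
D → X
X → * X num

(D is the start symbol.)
{ [D → . X], [D → . y D], [D' → . D], [X → . * X num], [X → . D D y], [X → . num num] }

First, augment the grammar with D' → D
I₀ = CLOSURE({ [D' → . D] }):
  [D' → . D] has the dot before D: add [D → . y D], [D → . X]
  [D → . X] has the dot before X: add [X → . num num], [X → . D D y], [X → . * X num]
No further items can be added.

I₀ = { [D → . X], [D → . y D], [D' → . D], [X → . * X num], [X → . D D y], [X → . num num] }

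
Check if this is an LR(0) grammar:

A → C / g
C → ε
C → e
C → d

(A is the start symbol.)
No. Shift-reduce conflict between [C → .] and [C → . d]

A grammar is LR(0) if no state in the canonical LR(0) collection has:
  - both a shift item (dot before a terminal) and a complete item (shift-reduce conflict), or
  - two or more complete items (reduce-reduce conflict; the accept item [A' → A .] counts as a complete item here).

Augment with A' → A and build the canonical LR(0) collection (I0 = CLOSURE({[A' → . A]}), then GOTO on every symbol after a dot until no new states appear). It has 7 states:
  I0: { [A → . C / g], [A' → . A], [C → . d], [C → . e], [C → .] }  — shift, reduce
  I1: { [A' → A .] }  — accept
  I2: { [A → C . / g] }  — shift
  I3: { [C → d .] }  — reduce
  I4: { [C → e .] }  — reduce
  I5: { [A → C / . g] }  — shift
  I6: { [A → C / g .] }  — reduce

Conflict in state I0:
  Shift-reduce conflict between [C → .] and [C → . d]
So the grammar is NOT LR(0).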